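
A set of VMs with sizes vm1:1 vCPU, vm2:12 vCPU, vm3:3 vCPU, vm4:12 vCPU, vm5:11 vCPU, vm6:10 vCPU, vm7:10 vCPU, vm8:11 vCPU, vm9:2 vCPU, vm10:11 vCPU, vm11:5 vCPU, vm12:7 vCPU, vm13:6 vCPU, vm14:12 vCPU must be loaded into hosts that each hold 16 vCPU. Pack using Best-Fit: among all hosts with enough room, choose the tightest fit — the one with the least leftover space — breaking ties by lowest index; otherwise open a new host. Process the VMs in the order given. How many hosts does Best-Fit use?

9

vm1 (1 vCPU) → host 1 (remaining 15 vCPU)
vm2 (12 vCPU) → host 1 (remaining 3 vCPU)
vm3 (3 vCPU) → host 1 (remaining 0 vCPU)
vm4 (12 vCPU) → host 2 (remaining 4 vCPU)
vm5 (11 vCPU) → host 3 (remaining 5 vCPU)
vm6 (10 vCPU) → host 4 (remaining 6 vCPU)
vm7 (10 vCPU) → host 5 (remaining 6 vCPU)
vm8 (11 vCPU) → host 6 (remaining 5 vCPU)
vm9 (2 vCPU) → host 2 (remaining 2 vCPU)
vm10 (11 vCPU) → host 7 (remaining 5 vCPU)
vm11 (5 vCPU) → host 3 (remaining 0 vCPU)
vm12 (7 vCPU) → host 8 (remaining 9 vCPU)
vm13 (6 vCPU) → host 4 (remaining 0 vCPU)
vm14 (12 vCPU) → host 9 (remaining 4 vCPU)
Final hosts: [1,12,3] [12,2] [11,5] [10,6] [10] [11] [11] [7] [12].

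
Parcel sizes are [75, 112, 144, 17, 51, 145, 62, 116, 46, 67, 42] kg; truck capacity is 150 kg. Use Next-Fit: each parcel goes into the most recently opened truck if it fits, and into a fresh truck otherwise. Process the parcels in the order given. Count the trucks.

9 trucks

75 kg → truck 1 (remaining 75 kg)
112 kg → truck 2 (remaining 38 kg)
144 kg → truck 3 (remaining 6 kg)
17 kg → truck 4 (remaining 133 kg)
51 kg → truck 4 (remaining 82 kg)
145 kg → truck 5 (remaining 5 kg)
62 kg → truck 6 (remaining 88 kg)
116 kg → truck 7 (remaining 34 kg)
46 kg → truck 8 (remaining 104 kg)
67 kg → truck 8 (remaining 37 kg)
42 kg → truck 9 (remaining 108 kg)
Final trucks: [75] [112] [144] [17,51] [145] [62] [116] [46,67] [42].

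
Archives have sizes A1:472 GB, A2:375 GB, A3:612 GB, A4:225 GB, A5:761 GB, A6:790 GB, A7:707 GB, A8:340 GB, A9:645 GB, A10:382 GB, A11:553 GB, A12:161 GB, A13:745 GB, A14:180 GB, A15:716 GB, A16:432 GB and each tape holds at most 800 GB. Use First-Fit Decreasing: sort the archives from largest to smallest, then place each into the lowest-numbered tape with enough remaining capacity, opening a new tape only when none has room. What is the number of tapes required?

Sorted descending: 790, 761, 745, 716, 707, 645, 612, 553, 472, 432, 382, 375, 340, 225, 180, 161.
790 GB → tape 1 (remaining 10 GB)
761 GB → tape 2 (remaining 39 GB)
745 GB → tape 3 (remaining 55 GB)
716 GB → tape 4 (remaining 84 GB)
707 GB → tape 5 (remaining 93 GB)
645 GB → tape 6 (remaining 155 GB)
612 GB → tape 7 (remaining 188 GB)
553 GB → tape 8 (remaining 247 GB)
472 GB → tape 9 (remaining 328 GB)
432 GB → tape 10 (remaining 368 GB)
382 GB → tape 11 (remaining 418 GB)
375 GB → tape 11 (remaining 43 GB)
340 GB → tape 10 (remaining 28 GB)
225 GB → tape 8 (remaining 22 GB)
180 GB → tape 7 (remaining 8 GB)
161 GB → tape 9 (remaining 167 GB)

11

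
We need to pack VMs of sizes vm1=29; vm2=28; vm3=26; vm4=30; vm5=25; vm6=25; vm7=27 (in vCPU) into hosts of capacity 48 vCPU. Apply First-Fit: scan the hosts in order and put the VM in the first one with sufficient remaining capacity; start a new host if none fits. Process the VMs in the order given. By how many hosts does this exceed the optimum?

0

First-Fit: [29] [28] [26] [30] [25] [25] [27] → 7 hosts.
7 VMs exceed 24 vCPU (half the capacity), and no two of those can share a host, so at least 7 hosts are needed.
So 7 is already optimal.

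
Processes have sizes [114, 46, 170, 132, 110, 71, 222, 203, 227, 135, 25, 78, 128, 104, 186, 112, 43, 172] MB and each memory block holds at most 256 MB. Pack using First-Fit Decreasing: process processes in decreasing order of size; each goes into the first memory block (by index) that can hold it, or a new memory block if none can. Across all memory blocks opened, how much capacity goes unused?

Sorted descending: 227, 222, 203, 186, 172, 170, 135, 132, 128, 114, 112, 110, 104, 78, 71, 46, 43, 25.
memory block 1: place 227 MB, 29 MB left
memory block 2: place 222 MB, 34 MB left
memory block 3: place 203 MB, 53 MB left
memory block 4: place 186 MB, 70 MB left
memory block 5: place 172 MB, 84 MB left
memory block 6: place 170 MB, 86 MB left
memory block 7: place 135 MB, 121 MB left
memory block 8: place 132 MB, 124 MB left
memory block 9: place 128 MB, 128 MB left
memory block 7: place 114 MB, 7 MB left
memory block 8: place 112 MB, 12 MB left
memory block 9: place 110 MB, 18 MB left
memory block 10: place 104 MB, 152 MB left
memory block 5: place 78 MB, 6 MB left
memory block 6: place 71 MB, 15 MB left
memory block 3: place 46 MB, 7 MB left
memory block 4: place 43 MB, 27 MB left
memory block 1: place 25 MB, 4 MB left
10 memory blocks × 256 MB = 2560 MB; used 2278 MB; unused 282 MB.

282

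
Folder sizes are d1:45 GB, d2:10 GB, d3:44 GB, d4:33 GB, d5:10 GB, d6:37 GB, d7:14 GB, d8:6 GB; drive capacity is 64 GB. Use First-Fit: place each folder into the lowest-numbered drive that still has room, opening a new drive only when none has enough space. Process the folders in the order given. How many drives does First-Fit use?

4

Put d1 (45 GB) in drive 1; 19 GB remain.
Put d2 (10 GB) in drive 1; 9 GB remain.
Put d3 (44 GB) in drive 2; 20 GB remain.
Put d4 (33 GB) in drive 3; 31 GB remain.
Put d5 (10 GB) in drive 2; 10 GB remain.
Put d6 (37 GB) in drive 4; 27 GB remain.
Put d7 (14 GB) in drive 3; 17 GB remain.
Put d8 (6 GB) in drive 1; 3 GB remain.
Final drives: [45,10,6] [44,10] [33,14] [37].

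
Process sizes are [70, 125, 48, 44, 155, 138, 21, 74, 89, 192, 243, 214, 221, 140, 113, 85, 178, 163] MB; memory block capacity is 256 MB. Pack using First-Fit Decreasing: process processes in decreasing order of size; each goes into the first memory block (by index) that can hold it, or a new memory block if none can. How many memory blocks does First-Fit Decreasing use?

10

Sorted descending: 243, 221, 214, 192, 178, 163, 155, 140, 138, 125, 113, 89, 85, 74, 70, 48, 44, 21.
Put 243 MB in memory block 1; 13 MB remain.
Put 221 MB in memory block 2; 35 MB remain.
Put 214 MB in memory block 3; 42 MB remain.
Put 192 MB in memory block 4; 64 MB remain.
Put 178 MB in memory block 5; 78 MB remain.
Put 163 MB in memory block 6; 93 MB remain.
Put 155 MB in memory block 7; 101 MB remain.
Put 140 MB in memory block 8; 116 MB remain.
Put 138 MB in memory block 9; 118 MB remain.
Put 125 MB in memory block 10; 131 MB remain.
Put 113 MB in memory block 8; 3 MB remain.
Put 89 MB in memory block 6; 4 MB remain.
Put 85 MB in memory block 7; 16 MB remain.
Put 74 MB in memory block 5; 4 MB remain.
Put 70 MB in memory block 9; 48 MB remain.
Put 48 MB in memory block 4; 16 MB remain.
Put 44 MB in memory block 9; 4 MB remain.
Put 21 MB in memory block 2; 14 MB remain.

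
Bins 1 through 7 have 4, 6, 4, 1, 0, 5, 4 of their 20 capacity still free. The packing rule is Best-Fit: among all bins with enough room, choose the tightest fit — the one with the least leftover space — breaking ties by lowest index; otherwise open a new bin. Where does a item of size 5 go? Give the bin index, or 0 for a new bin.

6

Bins with room: bin 2 (6), bin 6 (5).
Tightest fit is bin 6 with 5 free.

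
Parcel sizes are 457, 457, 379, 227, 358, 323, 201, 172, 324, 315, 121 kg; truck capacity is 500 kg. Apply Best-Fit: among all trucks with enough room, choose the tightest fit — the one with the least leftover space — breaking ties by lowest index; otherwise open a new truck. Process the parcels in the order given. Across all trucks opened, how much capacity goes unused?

666

truck 1: place 457 kg, 43 kg left
truck 2: place 457 kg, 43 kg left
truck 3: place 379 kg, 121 kg left
truck 4: place 227 kg, 273 kg left
truck 5: place 358 kg, 142 kg left
truck 6: place 323 kg, 177 kg left
truck 4: place 201 kg, 72 kg left
truck 6: place 172 kg, 5 kg left
truck 7: place 324 kg, 176 kg left
truck 8: place 315 kg, 185 kg left
truck 3: place 121 kg, 0 kg left
8 trucks × 500 kg = 4000 kg; used 3334 kg; unused 666 kg.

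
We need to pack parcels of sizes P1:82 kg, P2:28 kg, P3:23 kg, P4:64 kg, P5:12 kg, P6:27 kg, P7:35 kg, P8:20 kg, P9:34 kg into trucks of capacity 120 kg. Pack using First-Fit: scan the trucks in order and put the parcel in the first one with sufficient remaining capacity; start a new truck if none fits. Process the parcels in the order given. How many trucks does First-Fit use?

P1 (82 kg) → truck 1 (remaining 38 kg)
P2 (28 kg) → truck 1 (remaining 10 kg)
P3 (23 kg) → truck 2 (remaining 97 kg)
P4 (64 kg) → truck 2 (remaining 33 kg)
P5 (12 kg) → truck 2 (remaining 21 kg)
P6 (27 kg) → truck 3 (remaining 93 kg)
P7 (35 kg) → truck 3 (remaining 58 kg)
P8 (20 kg) → truck 2 (remaining 1 kg)
P9 (34 kg) → truck 3 (remaining 24 kg)

3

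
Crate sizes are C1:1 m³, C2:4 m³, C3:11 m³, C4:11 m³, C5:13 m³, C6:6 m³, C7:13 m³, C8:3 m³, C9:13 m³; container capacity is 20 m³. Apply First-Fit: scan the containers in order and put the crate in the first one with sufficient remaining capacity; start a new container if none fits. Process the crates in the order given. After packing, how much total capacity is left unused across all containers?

Put C1 (1 m³) in container 1; 19 m³ remain.
Put C2 (4 m³) in container 1; 15 m³ remain.
Put C3 (11 m³) in container 1; 4 m³ remain.
Put C4 (11 m³) in container 2; 9 m³ remain.
Put C5 (13 m³) in container 3; 7 m³ remain.
Put C6 (6 m³) in container 2; 3 m³ remain.
Put C7 (13 m³) in container 4; 7 m³ remain.
Put C8 (3 m³) in container 1; 1 m³ remain.
Put C9 (13 m³) in container 5; 7 m³ remain.
5 containers × 20 m³ = 100 m³; used 75 m³; unused 25 m³.

25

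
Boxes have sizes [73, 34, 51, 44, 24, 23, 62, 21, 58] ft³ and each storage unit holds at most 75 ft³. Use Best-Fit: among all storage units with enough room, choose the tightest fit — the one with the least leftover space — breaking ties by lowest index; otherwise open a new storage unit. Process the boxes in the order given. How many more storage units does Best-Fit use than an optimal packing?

Best-Fit: [73] [34,21] [51,24] [44,23] [62] [58] → 6 storage units.
Total size 390 ft³; any packing needs at least ⌈390/75⌉ = 6 storage units.
So 6 is already optimal.

0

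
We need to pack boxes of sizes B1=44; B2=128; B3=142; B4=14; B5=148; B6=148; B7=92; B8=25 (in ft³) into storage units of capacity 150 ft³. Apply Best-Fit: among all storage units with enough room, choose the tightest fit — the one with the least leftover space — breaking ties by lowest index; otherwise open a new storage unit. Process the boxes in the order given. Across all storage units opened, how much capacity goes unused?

159

B1 (44 ft³) → storage unit 1 (remaining 106 ft³)
B2 (128 ft³) → storage unit 2 (remaining 22 ft³)
B3 (142 ft³) → storage unit 3 (remaining 8 ft³)
B4 (14 ft³) → storage unit 2 (remaining 8 ft³)
B5 (148 ft³) → storage unit 4 (remaining 2 ft³)
B6 (148 ft³) → storage unit 5 (remaining 2 ft³)
B7 (92 ft³) → storage unit 1 (remaining 14 ft³)
B8 (25 ft³) → storage unit 6 (remaining 125 ft³)
6 storage units × 150 ft³ = 900 ft³; used 741 ft³; unused 159 ft³.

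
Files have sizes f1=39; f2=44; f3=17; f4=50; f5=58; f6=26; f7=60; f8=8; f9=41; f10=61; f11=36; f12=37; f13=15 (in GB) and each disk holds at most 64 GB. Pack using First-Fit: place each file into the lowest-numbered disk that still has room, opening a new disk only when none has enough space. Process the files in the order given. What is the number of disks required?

disk 1: place f1 (39 GB), 25 GB left
disk 2: place f2 (44 GB), 20 GB left
disk 1: place f3 (17 GB), 8 GB left
disk 3: place f4 (50 GB), 14 GB left
disk 4: place f5 (58 GB), 6 GB left
disk 5: place f6 (26 GB), 38 GB left
disk 6: place f7 (60 GB), 4 GB left
disk 1: place f8 (8 GB), 0 GB left
disk 7: place f9 (41 GB), 23 GB left
disk 8: place f10 (61 GB), 3 GB left
disk 5: place f11 (36 GB), 2 GB left
disk 9: place f12 (37 GB), 27 GB left
disk 2: place f13 (15 GB), 5 GB left

9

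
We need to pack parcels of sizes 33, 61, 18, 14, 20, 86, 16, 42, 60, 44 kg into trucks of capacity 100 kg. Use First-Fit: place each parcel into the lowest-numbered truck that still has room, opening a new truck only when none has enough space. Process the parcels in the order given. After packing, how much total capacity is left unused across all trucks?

33 kg → truck 1 (remaining 67 kg)
61 kg → truck 1 (remaining 6 kg)
18 kg → truck 2 (remaining 82 kg)
14 kg → truck 2 (remaining 68 kg)
20 kg → truck 2 (remaining 48 kg)
86 kg → truck 3 (remaining 14 kg)
16 kg → truck 2 (remaining 32 kg)
42 kg → truck 4 (remaining 58 kg)
60 kg → truck 5 (remaining 40 kg)
44 kg → truck 4 (remaining 14 kg)
5 trucks × 100 kg = 500 kg; used 394 kg; unused 106 kg.

106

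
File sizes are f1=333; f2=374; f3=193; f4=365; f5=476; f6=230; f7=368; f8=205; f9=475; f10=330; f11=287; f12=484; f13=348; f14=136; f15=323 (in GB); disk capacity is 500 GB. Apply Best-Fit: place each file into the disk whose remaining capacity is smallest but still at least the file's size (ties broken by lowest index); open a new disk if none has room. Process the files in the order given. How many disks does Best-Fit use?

disk 1: place f1 (333 GB), 167 GB left
disk 2: place f2 (374 GB), 126 GB left
disk 3: place f3 (193 GB), 307 GB left
disk 4: place f4 (365 GB), 135 GB left
disk 5: place f5 (476 GB), 24 GB left
disk 3: place f6 (230 GB), 77 GB left
disk 6: place f7 (368 GB), 132 GB left
disk 7: place f8 (205 GB), 295 GB left
disk 8: place f9 (475 GB), 25 GB left
disk 9: place f10 (330 GB), 170 GB left
disk 7: place f11 (287 GB), 8 GB left
disk 10: place f12 (484 GB), 16 GB left
disk 11: place f13 (348 GB), 152 GB left
disk 11: place f14 (136 GB), 16 GB left
disk 12: place f15 (323 GB), 177 GB left

12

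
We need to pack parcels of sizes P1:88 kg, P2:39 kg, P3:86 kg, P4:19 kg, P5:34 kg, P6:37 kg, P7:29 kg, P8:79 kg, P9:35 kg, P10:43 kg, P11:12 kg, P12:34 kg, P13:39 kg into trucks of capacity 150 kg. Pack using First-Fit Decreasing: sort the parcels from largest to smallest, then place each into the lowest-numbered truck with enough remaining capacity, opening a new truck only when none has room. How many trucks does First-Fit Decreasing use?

4 trucks

Sorted descending: 88, 86, 79, 43, 39, 39, 37, 35, 34, 34, 29, 19, 12.
truck 1: place 88 kg, 62 kg left
truck 2: place 86 kg, 64 kg left
truck 3: place 79 kg, 71 kg left
truck 1: place 43 kg, 19 kg left
truck 2: place 39 kg, 25 kg left
truck 3: place 39 kg, 32 kg left
truck 4: place 37 kg, 113 kg left
truck 4: place 35 kg, 78 kg left
truck 4: place 34 kg, 44 kg left
truck 4: place 34 kg, 10 kg left
truck 3: place 29 kg, 3 kg left
truck 1: place 19 kg, 0 kg left
truck 2: place 12 kg, 13 kg left
Final trucks: [88,43,19] [86,39,12] [79,39,29] [37,35,34,34].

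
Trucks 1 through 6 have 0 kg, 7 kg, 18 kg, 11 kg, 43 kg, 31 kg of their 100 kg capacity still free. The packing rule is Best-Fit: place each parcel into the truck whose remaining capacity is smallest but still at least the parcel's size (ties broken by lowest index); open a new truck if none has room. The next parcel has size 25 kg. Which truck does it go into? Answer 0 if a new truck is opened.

6

Trucks with room: truck 5 (43 kg), truck 6 (31 kg).
Tightest fit is truck 6 with 31 kg free.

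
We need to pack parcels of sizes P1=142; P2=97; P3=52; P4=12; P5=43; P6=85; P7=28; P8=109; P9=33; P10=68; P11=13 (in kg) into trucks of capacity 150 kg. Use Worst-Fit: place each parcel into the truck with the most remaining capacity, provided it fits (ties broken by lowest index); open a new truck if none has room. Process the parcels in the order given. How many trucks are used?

Put P1 (142 kg) in truck 1; 8 kg remain.
Put P2 (97 kg) in truck 2; 53 kg remain.
Put P3 (52 kg) in truck 2; 1 kg remain.
Put P4 (12 kg) in truck 3; 138 kg remain.
Put P5 (43 kg) in truck 3; 95 kg remain.
Put P6 (85 kg) in truck 3; 10 kg remain.
Put P7 (28 kg) in truck 4; 122 kg remain.
Put P8 (109 kg) in truck 4; 13 kg remain.
Put P9 (33 kg) in truck 5; 117 kg remain.
Put P10 (68 kg) in truck 5; 49 kg remain.
Put P11 (13 kg) in truck 5; 36 kg remain.

5 trucks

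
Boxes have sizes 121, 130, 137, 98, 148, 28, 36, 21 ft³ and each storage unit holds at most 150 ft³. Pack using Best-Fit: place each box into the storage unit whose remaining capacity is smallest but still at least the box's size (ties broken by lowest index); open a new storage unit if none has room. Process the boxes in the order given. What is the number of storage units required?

storage unit 1: place 121 ft³, 29 ft³ left
storage unit 2: place 130 ft³, 20 ft³ left
storage unit 3: place 137 ft³, 13 ft³ left
storage unit 4: place 98 ft³, 52 ft³ left
storage unit 5: place 148 ft³, 2 ft³ left
storage unit 1: place 28 ft³, 1 ft³ left
storage unit 4: place 36 ft³, 16 ft³ left
storage unit 6: place 21 ft³, 129 ft³ left
Final storage units: [121,28] [130] [137] [98,36] [148] [21].

6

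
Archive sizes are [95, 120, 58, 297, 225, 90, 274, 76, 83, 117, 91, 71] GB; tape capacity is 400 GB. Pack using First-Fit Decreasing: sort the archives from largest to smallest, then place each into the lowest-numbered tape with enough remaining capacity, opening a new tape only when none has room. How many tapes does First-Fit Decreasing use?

Sorted descending: 297, 274, 225, 120, 117, 95, 91, 90, 83, 76, 71, 58.
Put 297 GB in tape 1; 103 GB remain.
Put 274 GB in tape 2; 126 GB remain.
Put 225 GB in tape 3; 175 GB remain.
Put 120 GB in tape 2; 6 GB remain.
Put 117 GB in tape 3; 58 GB remain.
Put 95 GB in tape 1; 8 GB remain.
Put 91 GB in tape 4; 309 GB remain.
Put 90 GB in tape 4; 219 GB remain.
Put 83 GB in tape 4; 136 GB remain.
Put 76 GB in tape 4; 60 GB remain.
Put 71 GB in tape 5; 329 GB remain.
Put 58 GB in tape 3; 0 GB remain.
Final tapes: [297,95] [274,120] [225,117,58] [91,90,83,76] [71].

5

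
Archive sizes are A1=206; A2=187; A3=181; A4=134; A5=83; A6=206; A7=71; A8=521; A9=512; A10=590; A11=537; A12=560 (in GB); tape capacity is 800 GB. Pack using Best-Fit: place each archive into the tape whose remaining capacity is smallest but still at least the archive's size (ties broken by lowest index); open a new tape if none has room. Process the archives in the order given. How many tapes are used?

A1 (206 GB) → tape 1 (remaining 594 GB)
A2 (187 GB) → tape 1 (remaining 407 GB)
A3 (181 GB) → tape 1 (remaining 226 GB)
A4 (134 GB) → tape 1 (remaining 92 GB)
A5 (83 GB) → tape 1 (remaining 9 GB)
A6 (206 GB) → tape 2 (remaining 594 GB)
A7 (71 GB) → tape 2 (remaining 523 GB)
A8 (521 GB) → tape 2 (remaining 2 GB)
A9 (512 GB) → tape 3 (remaining 288 GB)
A10 (590 GB) → tape 4 (remaining 210 GB)
A11 (537 GB) → tape 5 (remaining 263 GB)
A12 (560 GB) → tape 6 (remaining 240 GB)
Final tapes: [206,187,181,134,83] [206,71,521] [512] [590] [537] [560].

6 tapes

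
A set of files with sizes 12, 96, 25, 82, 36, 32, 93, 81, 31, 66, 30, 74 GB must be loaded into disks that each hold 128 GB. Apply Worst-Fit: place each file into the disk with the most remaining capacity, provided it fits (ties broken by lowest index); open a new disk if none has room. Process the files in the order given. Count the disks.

7

12 GB → disk 1 (remaining 116 GB)
96 GB → disk 1 (remaining 20 GB)
25 GB → disk 2 (remaining 103 GB)
82 GB → disk 2 (remaining 21 GB)
36 GB → disk 3 (remaining 92 GB)
32 GB → disk 3 (remaining 60 GB)
93 GB → disk 4 (remaining 35 GB)
81 GB → disk 5 (remaining 47 GB)
31 GB → disk 3 (remaining 29 GB)
66 GB → disk 6 (remaining 62 GB)
30 GB → disk 6 (remaining 32 GB)
74 GB → disk 7 (remaining 54 GB)
Final disks: [12,96] [25,82] [36,32,31] [93] [81] [66,30] [74].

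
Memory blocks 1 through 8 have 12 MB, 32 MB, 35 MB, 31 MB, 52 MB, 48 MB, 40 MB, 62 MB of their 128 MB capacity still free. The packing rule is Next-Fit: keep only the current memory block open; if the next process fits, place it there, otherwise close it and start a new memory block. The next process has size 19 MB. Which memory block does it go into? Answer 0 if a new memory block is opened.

8

Next-Fit only looks at memory block 8, which has 62 MB free.
19 MB fits there.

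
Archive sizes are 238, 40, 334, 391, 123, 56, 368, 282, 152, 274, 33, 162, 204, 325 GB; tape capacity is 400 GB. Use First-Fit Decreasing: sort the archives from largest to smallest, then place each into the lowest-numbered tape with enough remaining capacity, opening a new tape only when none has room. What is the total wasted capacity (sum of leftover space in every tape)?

218

Sorted descending: 391, 368, 334, 325, 282, 274, 238, 204, 162, 152, 123, 56, 40, 33.
tape 1: place 391 GB, 9 GB left
tape 2: place 368 GB, 32 GB left
tape 3: place 334 GB, 66 GB left
tape 4: place 325 GB, 75 GB left
tape 5: place 282 GB, 118 GB left
tape 6: place 274 GB, 126 GB left
tape 7: place 238 GB, 162 GB left
tape 8: place 204 GB, 196 GB left
tape 7: place 162 GB, 0 GB left
tape 8: place 152 GB, 44 GB left
tape 6: place 123 GB, 3 GB left
tape 3: place 56 GB, 10 GB left
tape 4: place 40 GB, 35 GB left
tape 4: place 33 GB, 2 GB left
8 tapes × 400 GB = 3200 GB; used 2982 GB; unused 218 GB.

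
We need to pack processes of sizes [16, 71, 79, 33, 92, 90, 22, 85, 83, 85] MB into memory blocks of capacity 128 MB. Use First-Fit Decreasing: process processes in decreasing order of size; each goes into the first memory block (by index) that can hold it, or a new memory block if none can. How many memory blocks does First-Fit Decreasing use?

7

Sorted descending: 92, 90, 85, 85, 83, 79, 71, 33, 22, 16.
92 MB → memory block 1 (remaining 36 MB)
90 MB → memory block 2 (remaining 38 MB)
85 MB → memory block 3 (remaining 43 MB)
85 MB → memory block 4 (remaining 43 MB)
83 MB → memory block 5 (remaining 45 MB)
79 MB → memory block 6 (remaining 49 MB)
71 MB → memory block 7 (remaining 57 MB)
33 MB → memory block 1 (remaining 3 MB)
22 MB → memory block 2 (remaining 16 MB)
16 MB → memory block 2 (remaining 0 MB)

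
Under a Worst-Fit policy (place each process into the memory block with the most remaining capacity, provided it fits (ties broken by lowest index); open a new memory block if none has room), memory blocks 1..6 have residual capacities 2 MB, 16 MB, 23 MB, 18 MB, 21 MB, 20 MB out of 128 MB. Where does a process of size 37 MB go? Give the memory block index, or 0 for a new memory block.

No memory block has ≥ 37 MB free, so a new memory block is opened.

0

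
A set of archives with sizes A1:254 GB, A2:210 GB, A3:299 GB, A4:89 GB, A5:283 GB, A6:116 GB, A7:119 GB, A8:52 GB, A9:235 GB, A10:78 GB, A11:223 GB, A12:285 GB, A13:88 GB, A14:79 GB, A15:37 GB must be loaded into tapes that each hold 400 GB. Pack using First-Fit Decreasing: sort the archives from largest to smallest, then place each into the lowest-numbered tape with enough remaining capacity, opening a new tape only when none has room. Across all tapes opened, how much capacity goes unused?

353

Sorted descending: 299, 285, 283, 254, 235, 223, 210, 119, 116, 89, 88, 79, 78, 52, 37.
tape 1: place 299 GB, 101 GB left
tape 2: place 285 GB, 115 GB left
tape 3: place 283 GB, 117 GB left
tape 4: place 254 GB, 146 GB left
tape 5: place 235 GB, 165 GB left
tape 6: place 223 GB, 177 GB left
tape 7: place 210 GB, 190 GB left
tape 4: place 119 GB, 27 GB left
tape 3: place 116 GB, 1 GB left
tape 1: place 89 GB, 12 GB left
tape 2: place 88 GB, 27 GB left
tape 5: place 79 GB, 86 GB left
tape 5: place 78 GB, 8 GB left
tape 6: place 52 GB, 125 GB left
tape 6: place 37 GB, 88 GB left
7 tapes × 400 GB = 2800 GB; used 2447 GB; unused 353 GB.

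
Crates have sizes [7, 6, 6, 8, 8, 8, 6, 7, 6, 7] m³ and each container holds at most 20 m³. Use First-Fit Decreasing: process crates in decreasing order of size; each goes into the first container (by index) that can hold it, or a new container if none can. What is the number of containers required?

4 containers

Sorted descending: 8, 8, 8, 7, 7, 7, 6, 6, 6, 6.
8 m³ → container 1 (remaining 12 m³)
8 m³ → container 1 (remaining 4 m³)
8 m³ → container 2 (remaining 12 m³)
7 m³ → container 2 (remaining 5 m³)
7 m³ → container 3 (remaining 13 m³)
7 m³ → container 3 (remaining 6 m³)
6 m³ → container 3 (remaining 0 m³)
6 m³ → container 4 (remaining 14 m³)
6 m³ → container 4 (remaining 8 m³)
6 m³ → container 4 (remaining 2 m³)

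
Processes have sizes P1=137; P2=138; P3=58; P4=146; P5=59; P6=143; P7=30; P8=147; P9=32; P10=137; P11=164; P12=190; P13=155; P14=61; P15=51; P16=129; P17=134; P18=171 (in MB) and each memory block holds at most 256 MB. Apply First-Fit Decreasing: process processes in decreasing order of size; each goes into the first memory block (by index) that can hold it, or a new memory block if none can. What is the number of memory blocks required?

Sorted descending: 190, 171, 164, 155, 147, 146, 143, 138, 137, 137, 134, 129, 61, 59, 58, 51, 32, 30.
190 MB → memory block 1 (remaining 66 MB)
171 MB → memory block 2 (remaining 85 MB)
164 MB → memory block 3 (remaining 92 MB)
155 MB → memory block 4 (remaining 101 MB)
147 MB → memory block 5 (remaining 109 MB)
146 MB → memory block 6 (remaining 110 MB)
143 MB → memory block 7 (remaining 113 MB)
138 MB → memory block 8 (remaining 118 MB)
137 MB → memory block 9 (remaining 119 MB)
137 MB → memory block 10 (remaining 119 MB)
134 MB → memory block 11 (remaining 122 MB)
129 MB → memory block 12 (remaining 127 MB)
61 MB → memory block 1 (remaining 5 MB)
59 MB → memory block 2 (remaining 26 MB)
58 MB → memory block 3 (remaining 34 MB)
51 MB → memory block 4 (remaining 50 MB)
32 MB → memory block 3 (remaining 2 MB)
30 MB → memory block 4 (remaining 20 MB)

12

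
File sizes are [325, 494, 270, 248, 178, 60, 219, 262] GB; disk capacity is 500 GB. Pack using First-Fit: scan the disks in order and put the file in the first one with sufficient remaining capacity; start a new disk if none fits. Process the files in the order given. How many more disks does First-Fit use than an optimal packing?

0

First-Fit: [325,60] [494] [270,178] [248,219] [262] → 5 disks.
Total size 2056 GB; any packing needs at least ⌈2056/500⌉ = 5 disks.
So 5 is already optimal.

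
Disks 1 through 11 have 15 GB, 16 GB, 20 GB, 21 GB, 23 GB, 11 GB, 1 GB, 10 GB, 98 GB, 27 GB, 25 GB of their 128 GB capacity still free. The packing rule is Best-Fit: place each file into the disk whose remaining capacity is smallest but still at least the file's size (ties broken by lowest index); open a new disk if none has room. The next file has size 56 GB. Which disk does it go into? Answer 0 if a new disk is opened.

9

Disks with room: disk 9 (98 GB).
Tightest fit is disk 9 with 98 GB free.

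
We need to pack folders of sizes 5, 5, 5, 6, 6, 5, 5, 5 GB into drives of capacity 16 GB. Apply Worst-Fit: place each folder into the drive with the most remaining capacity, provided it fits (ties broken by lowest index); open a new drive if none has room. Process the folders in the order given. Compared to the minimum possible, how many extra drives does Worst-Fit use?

Worst-Fit: [5,5,5] [6,6] [5,5,5] → 3 drives.
Total size 42 GB; any packing needs at least ⌈42/16⌉ = 3 drives.
So 3 is already optimal.

0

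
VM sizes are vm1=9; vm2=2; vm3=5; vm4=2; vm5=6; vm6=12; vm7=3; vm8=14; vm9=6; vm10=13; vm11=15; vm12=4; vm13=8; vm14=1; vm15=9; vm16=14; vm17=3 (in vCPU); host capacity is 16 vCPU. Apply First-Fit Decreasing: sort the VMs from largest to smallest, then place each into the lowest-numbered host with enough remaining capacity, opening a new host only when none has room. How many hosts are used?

8

Sorted descending: 15, 14, 14, 13, 12, 9, 9, 8, 6, 6, 5, 4, 3, 3, 2, 2, 1.
Put 15 vCPU in host 1; 1 vCPU remain.
Put 14 vCPU in host 2; 2 vCPU remain.
Put 14 vCPU in host 3; 2 vCPU remain.
Put 13 vCPU in host 4; 3 vCPU remain.
Put 12 vCPU in host 5; 4 vCPU remain.
Put 9 vCPU in host 6; 7 vCPU remain.
Put 9 vCPU in host 7; 7 vCPU remain.
Put 8 vCPU in host 8; 8 vCPU remain.
Put 6 vCPU in host 6; 1 vCPU remain.
Put 6 vCPU in host 7; 1 vCPU remain.
Put 5 vCPU in host 8; 3 vCPU remain.
Put 4 vCPU in host 5; 0 vCPU remain.
Put 3 vCPU in host 4; 0 vCPU remain.
Put 3 vCPU in host 8; 0 vCPU remain.
Put 2 vCPU in host 2; 0 vCPU remain.
Put 2 vCPU in host 3; 0 vCPU remain.
Put 1 vCPU in host 1; 0 vCPU remain.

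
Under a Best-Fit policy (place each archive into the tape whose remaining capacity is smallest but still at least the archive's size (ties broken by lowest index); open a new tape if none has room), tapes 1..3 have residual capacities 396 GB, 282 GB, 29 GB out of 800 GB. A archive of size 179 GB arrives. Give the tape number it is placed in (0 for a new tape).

2

Tapes with room: tape 1 (396 GB), tape 2 (282 GB).
Tightest fit is tape 2 with 282 GB free.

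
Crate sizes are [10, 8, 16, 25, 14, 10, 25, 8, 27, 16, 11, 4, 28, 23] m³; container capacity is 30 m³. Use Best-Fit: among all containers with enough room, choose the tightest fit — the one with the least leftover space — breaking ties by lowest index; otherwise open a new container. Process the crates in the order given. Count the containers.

container 1: place 10 m³, 20 m³ left
container 1: place 8 m³, 12 m³ left
container 2: place 16 m³, 14 m³ left
container 3: place 25 m³, 5 m³ left
container 2: place 14 m³, 0 m³ left
container 1: place 10 m³, 2 m³ left
container 4: place 25 m³, 5 m³ left
container 5: place 8 m³, 22 m³ left
container 6: place 27 m³, 3 m³ left
container 5: place 16 m³, 6 m³ left
container 7: place 11 m³, 19 m³ left
container 3: place 4 m³, 1 m³ left
container 8: place 28 m³, 2 m³ left
container 9: place 23 m³, 7 m³ left
Final containers: [10,8,10] [16,14] [25,4] [25] [8,16] [27] [11] [28] [23].

9 containers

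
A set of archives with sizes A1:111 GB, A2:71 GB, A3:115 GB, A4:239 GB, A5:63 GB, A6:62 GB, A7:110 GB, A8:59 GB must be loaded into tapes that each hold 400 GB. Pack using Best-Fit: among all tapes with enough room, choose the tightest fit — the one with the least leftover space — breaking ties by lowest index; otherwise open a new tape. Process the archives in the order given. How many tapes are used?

3

tape 1: place A1 (111 GB), 289 GB left
tape 1: place A2 (71 GB), 218 GB left
tape 1: place A3 (115 GB), 103 GB left
tape 2: place A4 (239 GB), 161 GB left
tape 1: place A5 (63 GB), 40 GB left
tape 2: place A6 (62 GB), 99 GB left
tape 3: place A7 (110 GB), 290 GB left
tape 2: place A8 (59 GB), 40 GB left
Final tapes: [111,71,115,63] [239,62,59] [110].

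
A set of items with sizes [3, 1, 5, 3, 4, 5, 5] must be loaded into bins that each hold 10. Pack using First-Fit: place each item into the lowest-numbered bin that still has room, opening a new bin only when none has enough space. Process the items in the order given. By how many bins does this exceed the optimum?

First-Fit: [3,1,5] [3,4] [5,5] → 3 bins.
Total size 26; any packing needs at least ⌈26/10⌉ = 3 bins.
So 3 is already optimal.

0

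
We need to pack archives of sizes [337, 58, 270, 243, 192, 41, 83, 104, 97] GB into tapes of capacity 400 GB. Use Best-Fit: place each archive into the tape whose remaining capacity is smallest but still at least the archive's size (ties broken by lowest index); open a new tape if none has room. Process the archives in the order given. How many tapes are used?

337 GB → tape 1 (remaining 63 GB)
58 GB → tape 1 (remaining 5 GB)
270 GB → tape 2 (remaining 130 GB)
243 GB → tape 3 (remaining 157 GB)
192 GB → tape 4 (remaining 208 GB)
41 GB → tape 2 (remaining 89 GB)
83 GB → tape 2 (remaining 6 GB)
104 GB → tape 3 (remaining 53 GB)
97 GB → tape 4 (remaining 111 GB)
Final tapes: [337,58] [270,41,83] [243,104] [192,97].

4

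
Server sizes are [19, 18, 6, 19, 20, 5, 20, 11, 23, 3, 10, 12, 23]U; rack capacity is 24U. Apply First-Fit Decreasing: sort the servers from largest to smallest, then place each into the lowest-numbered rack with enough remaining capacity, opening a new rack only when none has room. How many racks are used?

Sorted descending: 23, 23, 20, 20, 19, 19, 18, 12, 11, 10, 6, 5, 3.
rack 1: place 23U, 1U left
rack 2: place 23U, 1U left
rack 3: place 20U, 4U left
rack 4: place 20U, 4U left
rack 5: place 19U, 5U left
rack 6: place 19U, 5U left
rack 7: place 18U, 6U left
rack 8: place 12U, 12U left
rack 8: place 11U, 1U left
rack 9: place 10U, 14U left
rack 7: place 6U, 0U left
rack 5: place 5U, 0U left
rack 3: place 3U, 1U left
Final racks: [23] [23] [20,3] [20] [19,5] [19] [18,6] [12,11] [10].

9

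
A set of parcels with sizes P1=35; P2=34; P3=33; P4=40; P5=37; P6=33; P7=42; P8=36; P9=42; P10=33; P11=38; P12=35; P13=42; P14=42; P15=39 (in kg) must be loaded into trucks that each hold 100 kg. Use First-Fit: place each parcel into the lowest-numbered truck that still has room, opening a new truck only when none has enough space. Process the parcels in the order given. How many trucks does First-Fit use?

8 trucks

P1 (35 kg) → truck 1 (remaining 65 kg)
P2 (34 kg) → truck 1 (remaining 31 kg)
P3 (33 kg) → truck 2 (remaining 67 kg)
P4 (40 kg) → truck 2 (remaining 27 kg)
P5 (37 kg) → truck 3 (remaining 63 kg)
P6 (33 kg) → truck 3 (remaining 30 kg)
P7 (42 kg) → truck 4 (remaining 58 kg)
P8 (36 kg) → truck 4 (remaining 22 kg)
P9 (42 kg) → truck 5 (remaining 58 kg)
P10 (33 kg) → truck 5 (remaining 25 kg)
P11 (38 kg) → truck 6 (remaining 62 kg)
P12 (35 kg) → truck 6 (remaining 27 kg)
P13 (42 kg) → truck 7 (remaining 58 kg)
P14 (42 kg) → truck 7 (remaining 16 kg)
P15 (39 kg) → truck 8 (remaining 61 kg)
Final trucks: [35,34] [33,40] [37,33] [42,36] [42,33] [38,35] [42,42] [39].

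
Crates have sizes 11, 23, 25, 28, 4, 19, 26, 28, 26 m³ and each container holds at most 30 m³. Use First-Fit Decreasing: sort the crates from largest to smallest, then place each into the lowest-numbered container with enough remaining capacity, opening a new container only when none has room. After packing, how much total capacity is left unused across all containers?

20

Sorted descending: 28, 28, 26, 26, 25, 23, 19, 11, 4.
28 m³ → container 1 (remaining 2 m³)
28 m³ → container 2 (remaining 2 m³)
26 m³ → container 3 (remaining 4 m³)
26 m³ → container 4 (remaining 4 m³)
25 m³ → container 5 (remaining 5 m³)
23 m³ → container 6 (remaining 7 m³)
19 m³ → container 7 (remaining 11 m³)
11 m³ → container 7 (remaining 0 m³)
4 m³ → container 3 (remaining 0 m³)
7 containers × 30 m³ = 210 m³; used 190 m³; unused 20 m³.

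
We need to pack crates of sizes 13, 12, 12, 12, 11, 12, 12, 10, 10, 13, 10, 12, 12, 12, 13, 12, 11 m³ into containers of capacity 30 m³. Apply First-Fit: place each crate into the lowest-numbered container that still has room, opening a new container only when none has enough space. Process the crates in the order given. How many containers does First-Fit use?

13 m³ → container 1 (remaining 17 m³)
12 m³ → container 1 (remaining 5 m³)
12 m³ → container 2 (remaining 18 m³)
12 m³ → container 2 (remaining 6 m³)
11 m³ → container 3 (remaining 19 m³)
12 m³ → container 3 (remaining 7 m³)
12 m³ → container 4 (remaining 18 m³)
10 m³ → container 4 (remaining 8 m³)
10 m³ → container 5 (remaining 20 m³)
13 m³ → container 5 (remaining 7 m³)
10 m³ → container 6 (remaining 20 m³)
12 m³ → container 6 (remaining 8 m³)
12 m³ → container 7 (remaining 18 m³)
12 m³ → container 7 (remaining 6 m³)
13 m³ → container 8 (remaining 17 m³)
12 m³ → container 8 (remaining 5 m³)
11 m³ → container 9 (remaining 19 m³)
Final containers: [13,12] [12,12] [11,12] [12,10] [10,13] [10,12] [12,12] [13,12] [11].

9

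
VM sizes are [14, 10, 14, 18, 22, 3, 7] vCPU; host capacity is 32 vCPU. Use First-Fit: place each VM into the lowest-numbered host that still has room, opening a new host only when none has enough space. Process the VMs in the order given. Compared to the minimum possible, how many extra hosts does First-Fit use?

0

First-Fit: [14,10,3] [14,18] [22,7] → 3 hosts.
Total size 88 vCPU; any packing needs at least ⌈88/32⌉ = 3 hosts.
So 3 is already optimal.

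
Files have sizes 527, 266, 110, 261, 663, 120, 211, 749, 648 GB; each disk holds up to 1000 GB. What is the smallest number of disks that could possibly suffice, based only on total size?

4

Total size = 527 + 266 + 110 + 261 + 663 + 120 + 211 + 749 + 648 = 3555 GB.
⌈3555 / 1000⌉ = 4.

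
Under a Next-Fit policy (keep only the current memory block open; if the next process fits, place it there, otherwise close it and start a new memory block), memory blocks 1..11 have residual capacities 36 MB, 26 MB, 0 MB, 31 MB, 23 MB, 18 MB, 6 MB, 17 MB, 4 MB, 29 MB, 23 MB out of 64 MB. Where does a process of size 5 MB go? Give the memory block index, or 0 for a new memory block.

11

Next-Fit only looks at memory block 11, which has 23 MB free.
5 MB fits there.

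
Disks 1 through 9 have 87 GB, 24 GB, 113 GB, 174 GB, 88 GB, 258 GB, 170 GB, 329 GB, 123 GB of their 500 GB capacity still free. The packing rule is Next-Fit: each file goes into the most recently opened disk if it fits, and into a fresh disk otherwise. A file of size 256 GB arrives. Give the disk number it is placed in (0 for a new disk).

0

Next-Fit only looks at disk 9, which has 123 GB free.
256 GB does not fit, so a new disk is opened.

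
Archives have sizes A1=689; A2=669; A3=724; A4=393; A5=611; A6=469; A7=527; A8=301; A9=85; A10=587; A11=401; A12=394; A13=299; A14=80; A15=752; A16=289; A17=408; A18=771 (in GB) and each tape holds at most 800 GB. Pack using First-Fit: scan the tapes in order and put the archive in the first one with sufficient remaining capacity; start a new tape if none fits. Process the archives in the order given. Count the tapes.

tape 1: place A1 (689 GB), 111 GB left
tape 2: place A2 (669 GB), 131 GB left
tape 3: place A3 (724 GB), 76 GB left
tape 4: place A4 (393 GB), 407 GB left
tape 5: place A5 (611 GB), 189 GB left
tape 6: place A6 (469 GB), 331 GB left
tape 7: place A7 (527 GB), 273 GB left
tape 4: place A8 (301 GB), 106 GB left
tape 1: place A9 (85 GB), 26 GB left
tape 8: place A10 (587 GB), 213 GB left
tape 9: place A11 (401 GB), 399 GB left
tape 9: place A12 (394 GB), 5 GB left
tape 6: place A13 (299 GB), 32 GB left
tape 2: place A14 (80 GB), 51 GB left
tape 10: place A15 (752 GB), 48 GB left
tape 11: place A16 (289 GB), 511 GB left
tape 11: place A17 (408 GB), 103 GB left
tape 12: place A18 (771 GB), 29 GB left
Final tapes: [689,85] [669,80] [724] [393,301] [611] [469,299] [527] [587] [401,394] [752] [289,408] [771].

12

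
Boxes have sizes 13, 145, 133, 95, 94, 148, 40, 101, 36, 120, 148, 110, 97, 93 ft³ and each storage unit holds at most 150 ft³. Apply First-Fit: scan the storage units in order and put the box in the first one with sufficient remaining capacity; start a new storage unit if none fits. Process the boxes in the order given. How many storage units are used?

11

Put 13 ft³ in storage unit 1; 137 ft³ remain.
Put 145 ft³ in storage unit 2; 5 ft³ remain.
Put 133 ft³ in storage unit 1; 4 ft³ remain.
Put 95 ft³ in storage unit 3; 55 ft³ remain.
Put 94 ft³ in storage unit 4; 56 ft³ remain.
Put 148 ft³ in storage unit 5; 2 ft³ remain.
Put 40 ft³ in storage unit 3; 15 ft³ remain.
Put 101 ft³ in storage unit 6; 49 ft³ remain.
Put 36 ft³ in storage unit 4; 20 ft³ remain.
Put 120 ft³ in storage unit 7; 30 ft³ remain.
Put 148 ft³ in storage unit 8; 2 ft³ remain.
Put 110 ft³ in storage unit 9; 40 ft³ remain.
Put 97 ft³ in storage unit 10; 53 ft³ remain.
Put 93 ft³ in storage unit 11; 57 ft³ remain.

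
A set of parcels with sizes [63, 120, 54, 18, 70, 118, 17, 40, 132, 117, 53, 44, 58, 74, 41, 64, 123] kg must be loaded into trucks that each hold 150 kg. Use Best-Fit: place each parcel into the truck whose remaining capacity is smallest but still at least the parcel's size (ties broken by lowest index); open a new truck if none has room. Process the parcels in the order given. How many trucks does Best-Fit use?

10

Put 63 kg in truck 1; 87 kg remain.
Put 120 kg in truck 2; 30 kg remain.
Put 54 kg in truck 1; 33 kg remain.
Put 18 kg in truck 2; 12 kg remain.
Put 70 kg in truck 3; 80 kg remain.
Put 118 kg in truck 4; 32 kg remain.
Put 17 kg in truck 4; 15 kg remain.
Put 40 kg in truck 3; 40 kg remain.
Put 132 kg in truck 5; 18 kg remain.
Put 117 kg in truck 6; 33 kg remain.
Put 53 kg in truck 7; 97 kg remain.
Put 44 kg in truck 7; 53 kg remain.
Put 58 kg in truck 8; 92 kg remain.
Put 74 kg in truck 8; 18 kg remain.
Put 41 kg in truck 7; 12 kg remain.
Put 64 kg in truck 9; 86 kg remain.
Put 123 kg in truck 10; 27 kg remain.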